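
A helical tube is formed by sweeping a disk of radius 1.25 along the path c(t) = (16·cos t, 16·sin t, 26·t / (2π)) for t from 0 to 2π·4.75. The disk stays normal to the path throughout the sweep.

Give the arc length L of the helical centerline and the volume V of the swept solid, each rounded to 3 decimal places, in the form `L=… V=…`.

L=493.234 V=2421.156

2πR = 2π·16 = 100.530965
per-turn = √(100.530965² + 26²) = √(10106.4749 + 676) = √10782.4749 = 103.838697
L = 4.75 × 103.838697 = 493.233809
V = π·1.25² × L = 4.908739 × 493.233809 = 2421.155797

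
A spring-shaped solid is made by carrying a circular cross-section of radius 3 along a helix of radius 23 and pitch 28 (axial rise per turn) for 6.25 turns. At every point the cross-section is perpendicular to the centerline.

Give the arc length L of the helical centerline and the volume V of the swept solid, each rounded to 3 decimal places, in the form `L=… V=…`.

L=920.005 V=26012.533

2πR = 2π·23 = 144.513262
per-turn = √(144.513262² + 28²) = √(20884.0829 + 784) = √21668.0829 = 147.200825
L = 6.25 × 147.200825 = 920.005157
V = π·3² × L = 28.274334 × 920.005157 = 26012.532980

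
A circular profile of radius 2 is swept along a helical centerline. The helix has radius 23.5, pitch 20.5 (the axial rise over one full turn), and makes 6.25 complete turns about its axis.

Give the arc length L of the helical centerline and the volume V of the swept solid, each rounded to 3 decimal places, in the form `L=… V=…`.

2πR = 2π·23.5 = 147.654855
per-turn = √(147.654855² + 20.5²) = √(21801.9561 + 420.25) = √22222.2061 = 149.071144
L = 6.25 × 149.071144 = 931.694653
V = π·2² × L = 12.566371 × 931.694653 = 11708.020310

L=931.695 V=11708.020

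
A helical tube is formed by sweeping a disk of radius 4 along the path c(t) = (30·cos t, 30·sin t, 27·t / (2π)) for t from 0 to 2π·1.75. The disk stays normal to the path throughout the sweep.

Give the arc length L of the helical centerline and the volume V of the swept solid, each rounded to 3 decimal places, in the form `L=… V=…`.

2πR = 2π·30 = 188.495559
per-turn = √(188.495559² + 27²) = √(35530.5758 + 729) = √36259.5758 = 190.419473
L = 1.75 × 190.419473 = 333.234078
V = π·4² × L = 50.265482 × 333.234078 = 16750.171723

L=333.234 V=16750.172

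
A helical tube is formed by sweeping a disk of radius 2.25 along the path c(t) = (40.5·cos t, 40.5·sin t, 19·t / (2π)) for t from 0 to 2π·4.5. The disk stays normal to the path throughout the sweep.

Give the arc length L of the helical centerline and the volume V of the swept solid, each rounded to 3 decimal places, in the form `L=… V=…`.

L=1148.298 V=18262.891

2πR = 2π·40.5 = 254.469005
per-turn = √(254.469005² + 19²) = √(64754.4745 + 361) = √65115.4745 = 255.177339
L = 4.5 × 255.177339 = 1148.298027
V = π·2.25² × L = 15.904313 × 1148.298027 = 18262.891014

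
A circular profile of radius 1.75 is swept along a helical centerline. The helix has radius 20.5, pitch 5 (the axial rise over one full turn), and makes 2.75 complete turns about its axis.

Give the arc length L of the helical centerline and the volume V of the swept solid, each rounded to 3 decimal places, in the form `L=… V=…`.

L=354.481 V=3410.510

2πR = 2π·20.5 = 128.805299
per-turn = √(128.805299² + 5²) = √(16590.8050 + 25) = √16615.8050 = 128.902308
L = 2.75 × 128.902308 = 354.481347
V = π·1.75² × L = 9.621128 × 354.481347 = 3410.510235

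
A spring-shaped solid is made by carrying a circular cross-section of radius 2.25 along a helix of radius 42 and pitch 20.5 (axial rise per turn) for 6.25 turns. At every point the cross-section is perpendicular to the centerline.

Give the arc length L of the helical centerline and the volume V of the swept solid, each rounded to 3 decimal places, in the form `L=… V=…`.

2πR = 2π·42 = 263.893783
per-turn = √(263.893783² + 20.5²) = √(69639.9287 + 420.25) = √70060.1787 = 264.688834
L = 6.25 × 264.688834 = 1654.305210
V = π·2.25² × L = 15.904313 × 1654.305210 = 26310.587545

L=1654.305 V=26310.588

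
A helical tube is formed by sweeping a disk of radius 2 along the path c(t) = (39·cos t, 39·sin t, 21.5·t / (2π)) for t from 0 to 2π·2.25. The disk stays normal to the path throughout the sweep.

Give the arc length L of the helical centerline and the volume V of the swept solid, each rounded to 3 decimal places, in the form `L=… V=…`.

2πR = 2π·39 = 245.044227
per-turn = √(245.044227² + 21.5²) = √(60046.6732 + 462.25) = √60508.9232 = 245.985616
L = 2.25 × 245.985616 = 553.467636
V = π·2² × L = 12.566371 × 553.467636 = 6955.079431

L=553.468 V=6955.079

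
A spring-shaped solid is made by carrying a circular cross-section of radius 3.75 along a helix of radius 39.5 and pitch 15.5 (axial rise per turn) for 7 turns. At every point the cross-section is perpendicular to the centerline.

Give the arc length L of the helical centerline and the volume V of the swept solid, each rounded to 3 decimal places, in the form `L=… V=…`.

2πR = 2π·39.5 = 248.185820
per-turn = √(248.185820² + 15.5²) = √(61596.2011 + 240.25) = √61836.4511 = 248.669361
L = 7 × 248.669361 = 1740.685527
V = π·3.75² × L = 44.178647 × 1740.685527 = 76901.130877

L=1740.686 V=76901.131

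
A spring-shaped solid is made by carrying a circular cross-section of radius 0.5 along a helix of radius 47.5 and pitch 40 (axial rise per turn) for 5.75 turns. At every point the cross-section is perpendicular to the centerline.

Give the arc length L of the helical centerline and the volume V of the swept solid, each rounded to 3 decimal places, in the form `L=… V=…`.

2πR = 2π·47.5 = 298.451302
per-turn = √(298.451302² + 40²) = √(89073.1797 + 1600) = √90673.1797 = 301.119876
L = 5.75 × 301.119876 = 1731.439287
V = π·0.5² × L = 0.785398 × 1731.439287 = 1359.869236

L=1731.439 V=1359.869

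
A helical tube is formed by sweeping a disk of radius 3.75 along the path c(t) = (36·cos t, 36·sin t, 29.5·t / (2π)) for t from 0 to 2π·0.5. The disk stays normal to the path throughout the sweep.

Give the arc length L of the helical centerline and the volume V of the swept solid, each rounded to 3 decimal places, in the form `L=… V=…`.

2πR = 2π·36 = 226.194671
per-turn = √(226.194671² + 29.5²) = √(51164.0292 + 870.25) = √52034.2792 = 228.110235
L = 0.5 × 228.110235 = 114.055117
V = π·3.75² × L = 44.178647 × 114.055117 = 5038.800735

L=114.055 V=5038.801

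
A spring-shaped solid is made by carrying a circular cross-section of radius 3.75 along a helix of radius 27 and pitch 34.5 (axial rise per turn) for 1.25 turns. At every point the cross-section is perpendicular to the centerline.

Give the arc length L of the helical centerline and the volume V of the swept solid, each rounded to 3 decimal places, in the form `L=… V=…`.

L=216.398 V=9560.177

2πR = 2π·27 = 169.646003
per-turn = √(169.646003² + 34.5²) = √(28779.7664 + 1190.25) = √29970.0164 = 173.118504
L = 1.25 × 173.118504 = 216.398130
V = π·3.75² × L = 44.178647 × 216.398130 = 9560.176531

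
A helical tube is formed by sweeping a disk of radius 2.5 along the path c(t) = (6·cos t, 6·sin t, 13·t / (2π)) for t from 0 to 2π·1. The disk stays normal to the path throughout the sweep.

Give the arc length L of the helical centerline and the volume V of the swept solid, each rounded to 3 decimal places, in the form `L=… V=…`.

L=39.878 V=782.995

2πR = 2π·6 = 37.699112
per-turn = √(37.699112² + 13²) = √(1421.2230 + 169) = √1590.2230 = 39.877601
L = 1 × 39.877601 = 39.877601
V = π·2.5² × L = 19.634954 × 39.877601 = 782.994858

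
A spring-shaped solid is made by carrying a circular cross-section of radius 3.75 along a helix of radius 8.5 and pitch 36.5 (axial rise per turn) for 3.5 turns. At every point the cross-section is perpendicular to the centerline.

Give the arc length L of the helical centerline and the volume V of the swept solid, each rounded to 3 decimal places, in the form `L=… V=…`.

L=226.409 V=10002.433

2πR = 2π·8.5 = 53.407075
per-turn = √(53.407075² + 36.5²) = √(2852.3157 + 1332.25) = √4184.5657 = 64.688219
L = 3.5 × 64.688219 = 226.408766
V = π·3.75² × L = 44.178647 × 226.408766 = 10002.432896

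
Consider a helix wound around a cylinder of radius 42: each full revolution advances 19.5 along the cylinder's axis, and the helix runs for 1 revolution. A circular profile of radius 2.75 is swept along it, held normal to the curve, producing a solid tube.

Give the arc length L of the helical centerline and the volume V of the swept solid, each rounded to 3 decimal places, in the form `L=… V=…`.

2πR = 2π·42 = 263.893783
per-turn = √(263.893783² + 19.5²) = √(69639.9287 + 380.25) = √70020.1787 = 264.613262
L = 1 × 264.613262 = 264.613262
V = π·2.75² × L = 23.758294 × 264.613262 = 6286.759802

L=264.613 V=6286.760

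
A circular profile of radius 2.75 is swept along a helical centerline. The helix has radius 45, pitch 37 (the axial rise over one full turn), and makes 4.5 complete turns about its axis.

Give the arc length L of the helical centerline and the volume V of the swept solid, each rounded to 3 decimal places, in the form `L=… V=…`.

L=1283.193 V=30486.476

2πR = 2π·45 = 282.743339
per-turn = √(282.743339² + 37²) = √(79943.7956 + 1369) = √81312.7956 = 285.153986
L = 4.5 × 285.153986 = 1283.192936
V = π·2.75² × L = 23.758294 × 1283.192936 = 30486.475609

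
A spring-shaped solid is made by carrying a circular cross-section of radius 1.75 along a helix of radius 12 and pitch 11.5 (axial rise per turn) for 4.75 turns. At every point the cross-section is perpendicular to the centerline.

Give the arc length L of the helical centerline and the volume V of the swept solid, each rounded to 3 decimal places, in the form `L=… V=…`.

L=362.283 V=3485.575

2πR = 2π·12 = 75.398224
per-turn = √(75.398224² + 11.5²) = √(5684.8921 + 132.25) = √5817.1421 = 76.270192
L = 4.75 × 76.270192 = 362.283410
V = π·1.75² × L = 9.621128 × 362.283410 = 3485.574883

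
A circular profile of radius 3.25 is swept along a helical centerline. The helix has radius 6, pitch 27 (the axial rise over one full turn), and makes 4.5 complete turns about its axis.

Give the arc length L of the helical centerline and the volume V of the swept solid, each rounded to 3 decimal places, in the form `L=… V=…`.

L=208.667 V=6924.220

2πR = 2π·6 = 37.699112
per-turn = √(37.699112² + 27²) = √(1421.2230 + 729) = √2150.2230 = 46.370497
L = 4.5 × 46.370497 = 208.667239
V = π·3.25² × L = 33.183072 × 208.667239 = 6924.220084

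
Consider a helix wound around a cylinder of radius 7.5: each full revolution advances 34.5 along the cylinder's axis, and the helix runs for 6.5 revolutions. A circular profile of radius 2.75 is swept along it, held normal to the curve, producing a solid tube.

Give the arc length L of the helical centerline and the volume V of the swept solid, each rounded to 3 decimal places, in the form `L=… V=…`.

L=379.620 V=9019.113

2πR = 2π·7.5 = 47.123890
per-turn = √(47.123890² + 34.5²) = √(2220.6610 + 1190.25) = √3410.9110 = 58.403005
L = 6.5 × 58.403005 = 379.619532
V = π·2.75² × L = 23.758294 × 379.619532 = 9019.112626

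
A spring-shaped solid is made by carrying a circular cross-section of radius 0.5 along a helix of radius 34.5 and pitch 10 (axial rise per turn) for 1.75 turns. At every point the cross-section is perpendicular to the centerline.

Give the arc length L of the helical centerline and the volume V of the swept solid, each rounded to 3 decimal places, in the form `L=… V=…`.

L=379.751 V=298.256

2πR = 2π·34.5 = 216.769893
per-turn = √(216.769893² + 10²) = √(46989.1866 + 100) = √47089.1866 = 217.000430
L = 1.75 × 217.000430 = 379.750752
V = π·0.5² × L = 0.785398 × 379.750752 = 298.255543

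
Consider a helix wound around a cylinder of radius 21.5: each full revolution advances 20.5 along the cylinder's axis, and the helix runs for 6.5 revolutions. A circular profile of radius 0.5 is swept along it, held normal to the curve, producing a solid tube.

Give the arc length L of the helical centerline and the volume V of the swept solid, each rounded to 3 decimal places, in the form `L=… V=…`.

L=888.128 V=697.534

2πR = 2π·21.5 = 135.088484
per-turn = √(135.088484² + 20.5²) = √(18248.8985 + 420.25) = √18669.1485 = 136.635093
L = 6.5 × 136.635093 = 888.128102
V = π·0.5² × L = 0.785398 × 888.128102 = 697.534180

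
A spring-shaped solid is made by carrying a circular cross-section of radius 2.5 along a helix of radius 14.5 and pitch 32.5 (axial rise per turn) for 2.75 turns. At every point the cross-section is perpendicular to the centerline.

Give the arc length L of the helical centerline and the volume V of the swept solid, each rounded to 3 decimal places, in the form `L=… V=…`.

L=266.006 V=5223.016

2πR = 2π·14.5 = 91.106187
per-turn = √(91.106187² + 32.5²) = √(8300.3373 + 1056.25) = √9356.5873 = 96.729454
L = 2.75 × 96.729454 = 266.005999
V = π·2.5² × L = 19.634954 × 266.005999 = 5223.015575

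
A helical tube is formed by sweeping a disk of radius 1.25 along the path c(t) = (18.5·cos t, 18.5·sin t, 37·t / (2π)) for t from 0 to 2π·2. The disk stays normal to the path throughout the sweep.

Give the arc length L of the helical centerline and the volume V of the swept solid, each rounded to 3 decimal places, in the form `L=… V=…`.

L=243.971 V=1197.591

2πR = 2π·18.5 = 116.238928
per-turn = √(116.238928² + 37²) = √(13511.4884 + 1369) = √14880.4884 = 121.985607
L = 2 × 121.985607 = 243.971215
V = π·1.25² × L = 4.908739 × 243.971215 = 1197.590901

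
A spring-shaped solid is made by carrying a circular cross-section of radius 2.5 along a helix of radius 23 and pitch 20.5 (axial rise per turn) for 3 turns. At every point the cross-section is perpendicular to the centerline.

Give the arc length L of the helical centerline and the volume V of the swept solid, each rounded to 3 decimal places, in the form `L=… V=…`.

2πR = 2π·23 = 144.513262
per-turn = √(144.513262² + 20.5²) = √(20884.0829 + 420.25) = √21304.3329 = 145.960039
L = 3 × 145.960039 = 437.880116
V = π·2.5² × L = 19.634954 × 437.880116 = 8597.755977

L=437.880 V=8597.756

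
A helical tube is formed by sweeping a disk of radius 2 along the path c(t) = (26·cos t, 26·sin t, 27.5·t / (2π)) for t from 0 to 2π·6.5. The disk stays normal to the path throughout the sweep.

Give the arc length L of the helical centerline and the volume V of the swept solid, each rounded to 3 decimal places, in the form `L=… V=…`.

L=1076.798 V=13531.447

2πR = 2π·26 = 163.362818
per-turn = √(163.362818² + 27.5²) = √(26687.4103 + 756.25) = √27443.6603 = 165.661282
L = 6.5 × 165.661282 = 1076.798332
V = π·2² × L = 12.566371 × 1076.798332 = 13531.446916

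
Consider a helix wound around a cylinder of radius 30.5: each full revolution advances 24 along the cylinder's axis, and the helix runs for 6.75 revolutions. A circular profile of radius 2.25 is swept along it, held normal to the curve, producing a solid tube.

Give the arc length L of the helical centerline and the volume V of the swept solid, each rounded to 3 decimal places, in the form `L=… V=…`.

2πR = 2π·30.5 = 191.637152
per-turn = √(191.637152² + 24²) = √(36724.7980 + 576) = √37300.7980 = 193.134145
L = 6.75 × 193.134145 = 1303.655479
V = π·2.25² × L = 15.904313 × 1303.655479 = 20733.744532

L=1303.655 V=20733.745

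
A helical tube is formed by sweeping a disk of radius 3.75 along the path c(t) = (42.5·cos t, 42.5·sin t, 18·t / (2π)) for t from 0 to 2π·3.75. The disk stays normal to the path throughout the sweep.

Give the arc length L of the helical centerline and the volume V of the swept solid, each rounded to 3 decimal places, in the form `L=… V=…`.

2πR = 2π·42.5 = 267.035376
per-turn = √(267.035376² + 18²) = √(71307.8918 + 324) = √71631.8918 = 267.641349
L = 3.75 × 267.641349 = 1003.655059
V = π·3.75² × L = 44.178647 × 1003.655059 = 44340.122272

L=1003.655 V=44340.122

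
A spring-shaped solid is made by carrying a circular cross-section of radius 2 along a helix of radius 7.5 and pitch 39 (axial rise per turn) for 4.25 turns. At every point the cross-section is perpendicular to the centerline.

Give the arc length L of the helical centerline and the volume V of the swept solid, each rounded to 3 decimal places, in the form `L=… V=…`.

2πR = 2π·7.5 = 47.123890
per-turn = √(47.123890² + 39²) = √(2220.6610 + 1521) = √3741.6610 = 61.169118
L = 4.25 × 61.169118 = 259.968751
V = π·2² × L = 12.566371 × 259.968751 = 3266.863677

L=259.969 V=3266.864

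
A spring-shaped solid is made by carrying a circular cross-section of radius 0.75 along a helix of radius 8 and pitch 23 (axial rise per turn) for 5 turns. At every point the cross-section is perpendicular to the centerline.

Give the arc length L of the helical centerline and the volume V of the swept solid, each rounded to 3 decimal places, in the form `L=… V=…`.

L=276.388 V=488.418

2πR = 2π·8 = 50.265482
per-turn = √(50.265482² + 23²) = √(2526.6187 + 529) = √3055.6187 = 55.277651
L = 5 × 55.277651 = 276.388256
V = π·0.75² × L = 1.767146 × 276.388256 = 488.418365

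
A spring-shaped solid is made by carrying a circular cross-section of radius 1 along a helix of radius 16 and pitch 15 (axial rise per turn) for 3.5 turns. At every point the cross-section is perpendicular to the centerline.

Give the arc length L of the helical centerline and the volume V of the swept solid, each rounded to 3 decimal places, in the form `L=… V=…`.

L=355.754 V=1117.633

2πR = 2π·16 = 100.530965
per-turn = √(100.530965² + 15²) = √(10106.4749 + 225) = √10331.4749 = 101.643863
L = 3.5 × 101.643863 = 355.753521
V = π·1² × L = 3.141593 × 355.753521 = 1117.632648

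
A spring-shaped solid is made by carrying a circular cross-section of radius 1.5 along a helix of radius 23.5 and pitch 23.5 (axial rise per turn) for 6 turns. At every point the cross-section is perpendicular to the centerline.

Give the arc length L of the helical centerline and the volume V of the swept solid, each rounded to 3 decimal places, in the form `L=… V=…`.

2πR = 2π·23.5 = 147.654855
per-turn = √(147.654855² + 23.5²) = √(21801.9561 + 552.25) = √22354.2061 = 149.513231
L = 6 × 149.513231 = 897.079384
V = π·1.5² × L = 7.068583 × 897.079384 = 6341.080502

L=897.079 V=6341.081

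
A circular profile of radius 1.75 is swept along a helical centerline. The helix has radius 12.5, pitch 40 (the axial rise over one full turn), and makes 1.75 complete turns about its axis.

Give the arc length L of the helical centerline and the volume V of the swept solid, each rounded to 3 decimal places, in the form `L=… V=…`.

2πR = 2π·12.5 = 78.539816
per-turn = √(78.539816² + 40²) = √(6168.5028 + 1600) = √7768.5028 = 88.139110
L = 1.75 × 88.139110 = 154.243443
V = π·1.75² × L = 9.621128 × 154.243443 = 1483.995830

L=154.243 V=1483.996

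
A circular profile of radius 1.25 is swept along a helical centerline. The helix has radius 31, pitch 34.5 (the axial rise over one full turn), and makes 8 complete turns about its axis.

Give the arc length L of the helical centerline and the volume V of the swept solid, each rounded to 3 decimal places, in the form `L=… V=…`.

2πR = 2π·31 = 194.778745
per-turn = √(194.778745² + 34.5²) = √(37938.7593 + 1190.25) = √39129.0093 = 197.810539
L = 8 × 197.810539 = 1582.484312
V = π·1.25² × L = 4.908739 × 1582.484312 = 7768.001699

L=1582.484 V=7768.002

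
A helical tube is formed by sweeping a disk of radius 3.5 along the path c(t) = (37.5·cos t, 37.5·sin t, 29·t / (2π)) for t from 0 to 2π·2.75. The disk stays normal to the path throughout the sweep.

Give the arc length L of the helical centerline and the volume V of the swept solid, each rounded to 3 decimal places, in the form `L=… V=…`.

L=652.843 V=25124.337

2πR = 2π·37.5 = 235.619449
per-turn = √(235.619449² + 29²) = √(55516.5248 + 841) = √56357.5248 = 237.397398
L = 2.75 × 237.397398 = 652.842846
V = π·3.5² × L = 38.484510 × 652.842846 = 25124.337022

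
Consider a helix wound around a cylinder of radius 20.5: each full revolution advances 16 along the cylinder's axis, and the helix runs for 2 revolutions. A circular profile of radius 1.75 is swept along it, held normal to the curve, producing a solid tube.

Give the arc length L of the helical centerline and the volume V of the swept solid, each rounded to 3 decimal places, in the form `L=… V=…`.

L=259.590 V=2497.553

2πR = 2π·20.5 = 128.805299
per-turn = √(128.805299² + 16²) = √(16590.8050 + 256) = √16846.8050 = 129.795243
L = 2 × 129.795243 = 259.590485
V = π·1.75² × L = 9.621128 × 259.590485 = 2497.553156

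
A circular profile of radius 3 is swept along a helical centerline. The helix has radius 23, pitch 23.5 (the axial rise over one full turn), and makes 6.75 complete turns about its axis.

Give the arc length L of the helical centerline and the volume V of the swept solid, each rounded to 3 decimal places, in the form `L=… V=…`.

L=988.278 V=27942.895

2πR = 2π·23 = 144.513262
per-turn = √(144.513262² + 23.5²) = √(20884.0829 + 552.25) = √21436.3329 = 146.411519
L = 6.75 × 146.411519 = 988.277754
V = π·3² × L = 28.274334 × 988.277754 = 27942.895175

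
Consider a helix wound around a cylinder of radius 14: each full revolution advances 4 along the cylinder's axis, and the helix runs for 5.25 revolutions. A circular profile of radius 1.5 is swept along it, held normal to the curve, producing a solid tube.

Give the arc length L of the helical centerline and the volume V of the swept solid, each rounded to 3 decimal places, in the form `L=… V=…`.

2πR = 2π·14 = 87.964594
per-turn = √(87.964594² + 4²) = √(7737.7699 + 16) = √7753.7699 = 88.055493
L = 5.25 × 88.055493 = 462.291338
V = π·1.5² × L = 7.068583 × 462.291338 = 3267.744913

L=462.291 V=3267.745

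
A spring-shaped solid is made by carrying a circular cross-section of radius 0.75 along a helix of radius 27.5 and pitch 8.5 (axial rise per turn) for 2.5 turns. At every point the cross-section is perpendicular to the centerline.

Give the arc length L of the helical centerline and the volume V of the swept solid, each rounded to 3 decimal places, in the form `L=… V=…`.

2πR = 2π·27.5 = 172.787596
per-turn = √(172.787596² + 8.5²) = √(29855.5533 + 72.25) = √29927.8033 = 172.996541
L = 2.5 × 172.996541 = 432.491353
V = π·0.75² × L = 1.767146 × 432.491353 = 764.275308

L=432.491 V=764.275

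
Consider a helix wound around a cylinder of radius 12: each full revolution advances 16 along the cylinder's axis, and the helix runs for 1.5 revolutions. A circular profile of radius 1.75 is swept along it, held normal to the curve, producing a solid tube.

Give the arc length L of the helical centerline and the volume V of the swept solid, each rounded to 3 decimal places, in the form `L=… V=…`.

L=115.616 V=1112.354

2πR = 2π·12 = 75.398224
per-turn = √(75.398224² + 16²) = √(5684.8921 + 256) = √5940.8921 = 77.077183
L = 1.5 × 77.077183 = 115.615774
V = π·1.75² × L = 9.621128 × 115.615774 = 1112.354107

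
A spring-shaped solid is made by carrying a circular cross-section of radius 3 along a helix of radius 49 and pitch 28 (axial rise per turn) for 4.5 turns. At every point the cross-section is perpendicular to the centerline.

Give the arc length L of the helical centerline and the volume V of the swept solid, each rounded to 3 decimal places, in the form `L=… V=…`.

2πR = 2π·49 = 307.876080
per-turn = √(307.876080² + 28²) = √(94787.6807 + 784) = √95571.6807 = 309.146698
L = 4.5 × 309.146698 = 1391.160139
V = π·3² × L = 28.274334 × 1391.160139 = 39334.126266

L=1391.160 V=39334.126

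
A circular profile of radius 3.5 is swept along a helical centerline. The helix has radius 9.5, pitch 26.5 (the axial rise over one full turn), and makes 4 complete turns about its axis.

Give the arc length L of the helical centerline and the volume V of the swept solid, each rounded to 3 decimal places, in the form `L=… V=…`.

2πR = 2π·9.5 = 59.690260
per-turn = √(59.690260² + 26.5²) = √(3562.9272 + 702.25) = √4265.1772 = 65.308324
L = 4 × 65.308324 = 261.233296
V = π·3.5² × L = 38.484510 × 261.233296 = 10053.435400

L=261.233 V=10053.435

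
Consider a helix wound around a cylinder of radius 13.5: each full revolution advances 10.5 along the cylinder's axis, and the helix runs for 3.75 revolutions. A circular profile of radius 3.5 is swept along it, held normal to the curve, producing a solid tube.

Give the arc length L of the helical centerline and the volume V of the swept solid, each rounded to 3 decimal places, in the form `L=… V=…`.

2πR = 2π·13.5 = 84.823002
per-turn = √(84.823002² + 10.5²) = √(7194.9416 + 110.25) = √7305.1916 = 85.470414
L = 3.75 × 85.470414 = 320.514051
V = π·3.5² × L = 38.484510 × 320.514051 = 12334.826209

L=320.514 V=12334.826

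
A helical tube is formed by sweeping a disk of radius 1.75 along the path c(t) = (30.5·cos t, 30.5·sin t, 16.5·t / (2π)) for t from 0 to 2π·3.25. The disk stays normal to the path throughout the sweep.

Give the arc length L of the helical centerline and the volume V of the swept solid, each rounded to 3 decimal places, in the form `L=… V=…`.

L=625.125 V=6014.408

2πR = 2π·30.5 = 191.637152
per-turn = √(191.637152² + 16.5²) = √(36724.7980 + 272.25) = √36997.0480 = 192.346167
L = 3.25 × 192.346167 = 625.125043
V = π·1.75² × L = 9.621128 × 625.125043 = 6014.407742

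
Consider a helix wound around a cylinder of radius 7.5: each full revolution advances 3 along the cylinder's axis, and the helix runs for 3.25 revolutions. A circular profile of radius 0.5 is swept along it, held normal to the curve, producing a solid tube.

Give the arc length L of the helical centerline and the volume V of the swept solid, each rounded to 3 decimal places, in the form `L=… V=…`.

L=153.463 V=120.529

2πR = 2π·7.5 = 47.123890
per-turn = √(47.123890² + 3²) = √(2220.6610 + 9) = √2229.6610 = 47.219286
L = 3.25 × 47.219286 = 153.462680
V = π·0.5² × L = 0.785398 × 153.462680 = 120.529307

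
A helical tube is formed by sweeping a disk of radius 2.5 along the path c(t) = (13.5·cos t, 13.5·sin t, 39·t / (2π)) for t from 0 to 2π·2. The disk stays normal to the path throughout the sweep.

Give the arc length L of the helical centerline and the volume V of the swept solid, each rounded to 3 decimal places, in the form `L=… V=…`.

L=186.718 V=3666.208

2πR = 2π·13.5 = 84.823002
per-turn = √(84.823002² + 39²) = √(7194.9416 + 1521) = √8715.9416 = 93.359207
L = 2 × 93.359207 = 186.718415
V = π·2.5² × L = 19.634954 × 186.718415 = 3666.207502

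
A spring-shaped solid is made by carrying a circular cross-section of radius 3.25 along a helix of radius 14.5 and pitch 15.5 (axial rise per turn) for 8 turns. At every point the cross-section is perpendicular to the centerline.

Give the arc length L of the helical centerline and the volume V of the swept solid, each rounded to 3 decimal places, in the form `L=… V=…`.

L=739.322 V=24532.988

2πR = 2π·14.5 = 91.106187
per-turn = √(91.106187² + 15.5²) = √(8300.3373 + 240.25) = √8540.5873 = 92.415298
L = 8 × 92.415298 = 739.322384
V = π·3.25² × L = 33.183072 × 739.322384 = 24532.988193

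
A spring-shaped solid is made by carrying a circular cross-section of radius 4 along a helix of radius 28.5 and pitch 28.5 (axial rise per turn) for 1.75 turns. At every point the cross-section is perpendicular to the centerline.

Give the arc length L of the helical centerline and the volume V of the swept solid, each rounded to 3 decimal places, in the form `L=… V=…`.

2πR = 2π·28.5 = 179.070781
per-turn = √(179.070781² + 28.5²) = √(32066.3447 + 812.25) = √32878.5947 = 181.324556
L = 1.75 × 181.324556 = 317.317973
V = π·4² × L = 50.265482 × 317.317973 = 15950.141027

L=317.318 V=15950.141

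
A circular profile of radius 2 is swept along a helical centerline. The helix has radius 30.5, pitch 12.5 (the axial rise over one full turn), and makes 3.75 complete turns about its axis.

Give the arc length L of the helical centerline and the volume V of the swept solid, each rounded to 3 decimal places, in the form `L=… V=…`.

L=720.166 V=9049.879

2πR = 2π·30.5 = 191.637152
per-turn = √(191.637152² + 12.5²) = √(36724.7980 + 156.25) = √36881.0480 = 192.044391
L = 3.75 × 192.044391 = 720.166465
V = π·2² × L = 12.566371 × 720.166465 = 9049.878702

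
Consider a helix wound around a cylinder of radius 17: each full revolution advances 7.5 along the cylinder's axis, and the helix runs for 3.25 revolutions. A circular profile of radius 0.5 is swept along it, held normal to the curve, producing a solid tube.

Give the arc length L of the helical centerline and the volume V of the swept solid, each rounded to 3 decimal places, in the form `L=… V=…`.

2πR = 2π·17 = 106.814150
per-turn = √(106.814150² + 7.5²) = √(11409.2627 + 56.25) = √11465.5127 = 107.077134
L = 3.25 × 107.077134 = 348.000686
V = π·0.5² × L = 0.785398 × 348.000686 = 273.319100

L=348.001 V=273.319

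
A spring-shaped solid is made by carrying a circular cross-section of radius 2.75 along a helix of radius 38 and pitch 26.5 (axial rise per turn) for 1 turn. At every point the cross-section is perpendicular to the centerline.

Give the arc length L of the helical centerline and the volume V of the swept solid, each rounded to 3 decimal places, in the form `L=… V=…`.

L=240.227 V=5707.387

2πR = 2π·38 = 238.761042
per-turn = √(238.761042² + 26.5²) = √(57006.8350 + 702.25) = √57709.0850 = 240.227153
L = 1 × 240.227153 = 240.227153
V = π·2.75² × L = 23.758294 × 240.227153 = 5707.387433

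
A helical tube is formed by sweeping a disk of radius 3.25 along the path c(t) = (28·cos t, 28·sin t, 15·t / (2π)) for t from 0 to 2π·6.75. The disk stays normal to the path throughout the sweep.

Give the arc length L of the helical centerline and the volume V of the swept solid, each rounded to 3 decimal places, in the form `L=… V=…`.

2πR = 2π·28 = 175.929189
per-turn = √(175.929189² + 15²) = √(30951.0794 + 225) = √31176.0794 = 176.567492
L = 6.75 × 176.567492 = 1191.830574
V = π·3.25² × L = 33.183072 × 1191.830574 = 39548.600238

L=1191.831 V=39548.600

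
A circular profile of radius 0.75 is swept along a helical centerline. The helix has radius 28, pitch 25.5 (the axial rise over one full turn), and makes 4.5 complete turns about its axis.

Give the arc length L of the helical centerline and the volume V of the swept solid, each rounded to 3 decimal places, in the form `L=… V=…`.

L=799.954 V=1413.636

2πR = 2π·28 = 175.929189
per-turn = √(175.929189² + 25.5²) = √(30951.0794 + 650.25) = √31601.3294 = 177.767628
L = 4.5 × 177.767628 = 799.954324
V = π·0.75² × L = 1.767146 × 799.954324 = 1413.635978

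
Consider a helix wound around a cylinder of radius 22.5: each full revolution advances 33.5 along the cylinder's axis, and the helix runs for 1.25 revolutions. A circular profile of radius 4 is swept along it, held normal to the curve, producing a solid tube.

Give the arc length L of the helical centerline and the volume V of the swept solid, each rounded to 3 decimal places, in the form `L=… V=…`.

L=181.608 V=9128.627

2πR = 2π·22.5 = 141.371669
per-turn = √(141.371669² + 33.5²) = √(19985.9489 + 1122.25) = √21108.1989 = 145.286610
L = 1.25 × 145.286610 = 181.608262
V = π·4² × L = 50.265482 × 181.608262 = 9128.626904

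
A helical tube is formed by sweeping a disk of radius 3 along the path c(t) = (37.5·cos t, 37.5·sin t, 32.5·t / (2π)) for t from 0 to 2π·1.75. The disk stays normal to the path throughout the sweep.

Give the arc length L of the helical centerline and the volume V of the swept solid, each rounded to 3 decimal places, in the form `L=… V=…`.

2πR = 2π·37.5 = 235.619449
per-turn = √(235.619449² + 32.5²) = √(55516.5248 + 1056.25) = √56572.7748 = 237.850320
L = 1.75 × 237.850320 = 416.238060
V = π·3² × L = 28.274334 × 416.238060 = 11768.853886

L=416.238 V=11768.854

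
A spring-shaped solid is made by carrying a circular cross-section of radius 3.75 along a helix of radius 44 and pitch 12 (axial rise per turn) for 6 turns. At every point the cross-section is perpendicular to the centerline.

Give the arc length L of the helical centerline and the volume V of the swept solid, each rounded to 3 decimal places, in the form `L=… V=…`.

L=1660.323 V=73350.814

2πR = 2π·44 = 276.460154
per-turn = √(276.460154² + 12²) = √(76430.2165 + 144) = √76574.2165 = 276.720466
L = 6 × 276.720466 = 1660.322798
V = π·3.75² × L = 44.178647 × 1660.322798 = 73350.814283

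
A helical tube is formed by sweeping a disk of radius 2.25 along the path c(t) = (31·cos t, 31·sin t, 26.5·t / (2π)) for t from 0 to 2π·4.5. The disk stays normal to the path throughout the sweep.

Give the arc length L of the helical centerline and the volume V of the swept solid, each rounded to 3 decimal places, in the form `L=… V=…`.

L=884.579 V=14068.625

2πR = 2π·31 = 194.778745
per-turn = √(194.778745² + 26.5²) = √(37938.7593 + 702.25) = √38641.0093 = 196.573165
L = 4.5 × 196.573165 = 884.579244
V = π·2.25² × L = 15.904313 × 884.579244 = 14068.624999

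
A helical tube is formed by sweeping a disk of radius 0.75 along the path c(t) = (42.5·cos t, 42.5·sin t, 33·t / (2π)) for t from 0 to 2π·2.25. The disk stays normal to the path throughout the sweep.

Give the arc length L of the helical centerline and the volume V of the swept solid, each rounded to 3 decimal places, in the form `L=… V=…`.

2πR = 2π·42.5 = 267.035376
per-turn = √(267.035376² + 33²) = √(71307.8918 + 1089) = √72396.8918 = 269.066705
L = 2.25 × 269.066705 = 605.400086
V = π·0.75² × L = 1.767146 × 605.400086 = 1069.830261

L=605.400 V=1069.830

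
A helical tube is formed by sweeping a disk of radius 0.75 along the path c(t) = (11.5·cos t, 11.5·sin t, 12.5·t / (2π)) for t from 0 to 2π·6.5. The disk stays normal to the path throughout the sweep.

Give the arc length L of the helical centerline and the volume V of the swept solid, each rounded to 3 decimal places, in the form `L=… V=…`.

2πR = 2π·11.5 = 72.256631
per-turn = √(72.256631² + 12.5²) = √(5221.0207 + 156.25) = √5377.2707 = 73.329876
L = 6.5 × 73.329876 = 476.644195
V = π·0.75² × L = 1.767146 × 476.644195 = 842.299819

L=476.644 V=842.300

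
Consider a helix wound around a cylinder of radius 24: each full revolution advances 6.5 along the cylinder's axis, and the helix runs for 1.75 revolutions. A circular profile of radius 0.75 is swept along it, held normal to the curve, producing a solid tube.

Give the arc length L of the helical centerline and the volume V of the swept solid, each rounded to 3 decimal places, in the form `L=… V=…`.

L=264.139 V=466.772

2πR = 2π·24 = 150.796447
per-turn = √(150.796447² + 6.5²) = √(22739.5685 + 42.25) = √22781.8185 = 150.936472
L = 1.75 × 150.936472 = 264.138826
V = π·0.75² × L = 1.767146 × 264.138826 = 466.771834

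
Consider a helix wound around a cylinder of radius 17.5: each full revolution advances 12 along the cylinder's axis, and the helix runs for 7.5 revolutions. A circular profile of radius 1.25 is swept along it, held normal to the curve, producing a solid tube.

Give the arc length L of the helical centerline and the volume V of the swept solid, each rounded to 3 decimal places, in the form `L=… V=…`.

L=829.565 V=4072.116

2πR = 2π·17.5 = 109.955743
per-turn = √(109.955743² + 12²) = √(12090.2654 + 144) = √12234.2654 = 110.608614
L = 7.5 × 110.608614 = 829.564602
V = π·1.25² × L = 4.908739 × 829.564602 = 4072.115716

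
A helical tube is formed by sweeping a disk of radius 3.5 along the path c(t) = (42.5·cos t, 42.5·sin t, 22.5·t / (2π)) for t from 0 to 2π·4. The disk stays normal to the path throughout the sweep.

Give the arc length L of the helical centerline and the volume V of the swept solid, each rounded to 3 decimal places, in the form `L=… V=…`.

2πR = 2π·42.5 = 267.035376
per-turn = √(267.035376² + 22.5²) = √(71307.8918 + 506.25) = √71814.1418 = 267.981607
L = 4 × 267.981607 = 1071.926429
V = π·3.5² × L = 38.484510 × 1071.926429 = 41252.563375

L=1071.926 V=41252.563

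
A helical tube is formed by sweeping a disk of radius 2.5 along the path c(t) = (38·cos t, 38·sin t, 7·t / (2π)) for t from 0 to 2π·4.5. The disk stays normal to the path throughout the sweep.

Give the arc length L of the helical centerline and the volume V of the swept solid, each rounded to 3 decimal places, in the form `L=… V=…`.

L=1074.886 V=21105.344

2πR = 2π·38 = 238.761042
per-turn = √(238.761042² + 7²) = √(57006.8350 + 49) = √57055.8350 = 238.863633
L = 4.5 × 238.863633 = 1074.886347
V = π·2.5² × L = 19.634954 × 1074.886347 = 21105.344072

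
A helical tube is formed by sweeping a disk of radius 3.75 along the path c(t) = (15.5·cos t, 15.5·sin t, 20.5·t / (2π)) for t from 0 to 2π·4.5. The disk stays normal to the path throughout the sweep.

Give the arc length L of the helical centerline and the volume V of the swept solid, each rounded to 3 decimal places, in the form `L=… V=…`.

L=447.856 V=19785.674

2πR = 2π·15.5 = 97.389372
per-turn = √(97.389372² + 20.5²) = √(9484.6898 + 420.25) = √9904.9398 = 99.523564
L = 4.5 × 99.523564 = 447.856039
V = π·3.75² × L = 44.178647 × 447.856039 = 19785.673709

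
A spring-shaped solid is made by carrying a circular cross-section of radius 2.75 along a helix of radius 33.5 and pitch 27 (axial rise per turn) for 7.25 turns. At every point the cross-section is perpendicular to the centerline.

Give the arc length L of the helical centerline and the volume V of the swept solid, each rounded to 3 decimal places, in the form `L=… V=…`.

2πR = 2π·33.5 = 210.486708
per-turn = √(210.486708² + 27²) = √(44304.6542 + 729) = √45033.6542 = 212.211343
L = 7.25 × 212.211343 = 1538.532238
V = π·2.75² × L = 23.758294 × 1538.532238 = 36552.901914

L=1538.532 V=36552.902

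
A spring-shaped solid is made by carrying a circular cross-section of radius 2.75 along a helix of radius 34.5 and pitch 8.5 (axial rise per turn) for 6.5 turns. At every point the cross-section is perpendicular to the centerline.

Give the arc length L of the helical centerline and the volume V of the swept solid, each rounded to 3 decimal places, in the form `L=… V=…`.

2πR = 2π·34.5 = 216.769893
per-turn = √(216.769893² + 8.5²) = √(46989.1866 + 72.25) = √47061.4366 = 216.936480
L = 6.5 × 216.936480 = 1410.087123
V = π·2.75² × L = 23.758294 × 1410.087123 = 33501.265058

L=1410.087 V=33501.265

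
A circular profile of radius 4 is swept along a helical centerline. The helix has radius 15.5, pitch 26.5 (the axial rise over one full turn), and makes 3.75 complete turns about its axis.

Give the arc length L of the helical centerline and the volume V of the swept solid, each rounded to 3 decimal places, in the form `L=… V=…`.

2πR = 2π·15.5 = 97.389372
per-turn = √(97.389372² + 26.5²) = √(9484.6898 + 702.25) = √10186.9398 = 100.930371
L = 3.75 × 100.930371 = 378.488892
V = π·4² × L = 50.265482 × 378.488892 = 19024.926760

L=378.489 V=19024.927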